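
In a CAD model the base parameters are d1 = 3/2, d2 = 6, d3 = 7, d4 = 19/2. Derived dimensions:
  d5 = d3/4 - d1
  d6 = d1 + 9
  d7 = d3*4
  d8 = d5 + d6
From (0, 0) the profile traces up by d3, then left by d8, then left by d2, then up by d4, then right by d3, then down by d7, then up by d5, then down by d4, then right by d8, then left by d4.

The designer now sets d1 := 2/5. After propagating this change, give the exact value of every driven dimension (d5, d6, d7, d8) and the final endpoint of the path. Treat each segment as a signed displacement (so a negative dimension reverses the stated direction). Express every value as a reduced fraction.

Apply edit: d1 := 2/5
  d5 = d3/4 - d1 = 27/20
  d6 = d1 + 9 = 47/5
  d7 = d3*4 = 28
  d8 = d5 + d6 = 43/4
Walk from origin (0, 0):
  seg 1: up by d3 = 7 → (0, 7)
  seg 2: left by d8 = 43/4 → (-43/4, 7)
  seg 3: left by d2 = 6 → (-67/4, 7)
  seg 4: up by d4 = 19/2 → (-67/4, 33/2)
  seg 5: right by d3 = 7 → (-39/4, 33/2)
  seg 6: down by d7 = 28 → (-39/4, -23/2)
  seg 7: up by d5 = 27/20 → (-39/4, -203/20)
  seg 8: down by d4 = 19/2 → (-39/4, -393/20)
  seg 9: right by d8 = 43/4 → (1, -393/20)
  seg 10: left by d4 = 19/2 → (-17/2, -393/20)

d5 = 27/20
d6 = 47/5
d7 = 28
d8 = 43/4
endpoint = (-17/2, -393/20)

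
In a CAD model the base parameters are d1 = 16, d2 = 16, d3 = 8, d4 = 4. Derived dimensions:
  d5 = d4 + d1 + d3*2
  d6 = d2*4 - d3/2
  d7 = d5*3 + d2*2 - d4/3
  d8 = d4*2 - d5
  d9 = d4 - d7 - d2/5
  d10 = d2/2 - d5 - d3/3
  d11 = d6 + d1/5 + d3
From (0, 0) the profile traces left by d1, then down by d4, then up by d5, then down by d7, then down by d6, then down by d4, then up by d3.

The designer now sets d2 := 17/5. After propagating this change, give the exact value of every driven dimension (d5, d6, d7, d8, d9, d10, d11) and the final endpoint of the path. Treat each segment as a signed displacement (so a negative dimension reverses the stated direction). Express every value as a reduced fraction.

d5 = 36
d6 = 48/5
d7 = 1702/15
d8 = -28
d9 = -8261/75
d10 = -1109/30
d11 = 104/5
endpoint = (-16, -1306/15)

Apply edit: d2 := 17/5
  d5 = d4 + d1 + d3*2 = 36
  d6 = d2*4 - d3/2 = 48/5
  d7 = d5*3 + d2*2 - d4/3 = 1702/15
  d8 = d4*2 - d5 = -28
  d9 = d4 - d7 - d2/5 = -8261/75
  d10 = d2/2 - d5 - d3/3 = -1109/30
  d11 = d6 + d1/5 + d3 = 104/5
Walk from origin (0, 0):
  seg 1: left by d1 = 16 → (-16, 0)
  seg 2: down by d4 = 4 → (-16, -4)
  seg 3: up by d5 = 36 → (-16, 32)
  seg 4: down by d7 = 1702/15 → (-16, -1222/15)
  seg 5: down by d6 = 48/5 → (-16, -1366/15)
  seg 6: down by d4 = 4 → (-16, -1426/15)
  seg 7: up by d3 = 8 → (-16, -1306/15)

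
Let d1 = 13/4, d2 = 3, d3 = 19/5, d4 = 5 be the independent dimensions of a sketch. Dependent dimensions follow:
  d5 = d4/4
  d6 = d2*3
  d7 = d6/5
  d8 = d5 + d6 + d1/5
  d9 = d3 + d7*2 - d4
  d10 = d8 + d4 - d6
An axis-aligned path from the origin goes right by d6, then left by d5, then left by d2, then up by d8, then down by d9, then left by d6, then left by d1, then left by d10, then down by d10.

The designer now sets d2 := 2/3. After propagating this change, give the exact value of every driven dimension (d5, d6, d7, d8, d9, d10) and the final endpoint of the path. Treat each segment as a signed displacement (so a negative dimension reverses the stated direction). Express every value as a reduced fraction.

Apply edit: d2 := 2/3
  d5 = d4/4 = 5/4
  d6 = d2*3 = 2
  d7 = d6/5 = 2/5
  d8 = d5 + d6 + d1/5 = 39/10
  d9 = d3 + d7*2 - d4 = -2/5
  d10 = d8 + d4 - d6 = 69/10
Walk from origin (0, 0):
  seg 1: right by d6 = 2 → (2, 0)
  seg 2: left by d5 = 5/4 → (3/4, 0)
  seg 3: left by d2 = 2/3 → (1/12, 0)
  seg 4: up by d8 = 39/10 → (1/12, 39/10)
  seg 5: down by d9 = -2/5 → (1/12, 43/10)
  seg 6: left by d6 = 2 → (-23/12, 43/10)
  seg 7: left by d1 = 13/4 → (-31/6, 43/10)
  seg 8: left by d10 = 69/10 → (-181/15, 43/10)
  seg 9: down by d10 = 69/10 → (-181/15, -13/5)

d5 = 5/4
d6 = 2
d7 = 2/5
d8 = 39/10
d9 = -2/5
d10 = 69/10
endpoint = (-181/15, -13/5)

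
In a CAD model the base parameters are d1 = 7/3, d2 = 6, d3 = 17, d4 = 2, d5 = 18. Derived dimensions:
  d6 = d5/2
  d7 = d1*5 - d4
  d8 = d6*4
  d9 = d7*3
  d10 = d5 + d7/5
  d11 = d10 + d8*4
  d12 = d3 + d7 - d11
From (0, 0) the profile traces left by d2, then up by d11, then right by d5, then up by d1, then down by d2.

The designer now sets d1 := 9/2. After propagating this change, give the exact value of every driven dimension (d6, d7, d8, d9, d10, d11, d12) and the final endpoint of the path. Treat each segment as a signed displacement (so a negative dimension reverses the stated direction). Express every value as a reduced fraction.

Apply edit: d1 := 9/2
  d6 = d5/2 = 9
  d7 = d1*5 - d4 = 41/2
  d8 = d6*4 = 36
  d9 = d7*3 = 123/2
  d10 = d5 + d7/5 = 221/10
  d11 = d10 + d8*4 = 1661/10
  d12 = d3 + d7 - d11 = -643/5
Walk from origin (0, 0):
  seg 1: left by d2 = 6 → (-6, 0)
  seg 2: up by d11 = 1661/10 → (-6, 1661/10)
  seg 3: right by d5 = 18 → (12, 1661/10)
  seg 4: up by d1 = 9/2 → (12, 853/5)
  seg 5: down by d2 = 6 → (12, 823/5)

d6 = 9
d7 = 41/2
d8 = 36
d9 = 123/2
d10 = 221/10
d11 = 1661/10
d12 = -643/5
endpoint = (12, 823/5)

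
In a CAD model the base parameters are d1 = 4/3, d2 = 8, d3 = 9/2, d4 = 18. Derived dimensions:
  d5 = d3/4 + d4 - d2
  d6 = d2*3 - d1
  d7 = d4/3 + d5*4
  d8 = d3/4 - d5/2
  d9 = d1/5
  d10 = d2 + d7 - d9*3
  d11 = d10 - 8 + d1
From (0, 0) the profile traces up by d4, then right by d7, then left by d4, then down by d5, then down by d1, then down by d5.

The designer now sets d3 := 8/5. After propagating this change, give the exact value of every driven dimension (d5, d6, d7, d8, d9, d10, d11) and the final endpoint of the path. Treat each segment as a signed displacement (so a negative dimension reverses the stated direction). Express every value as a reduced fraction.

d5 = 52/5
d6 = 68/3
d7 = 238/5
d8 = -24/5
d9 = 4/15
d10 = 274/5
d11 = 722/15
endpoint = (148/5, -62/15)

Apply edit: d3 := 8/5
  d5 = d3/4 + d4 - d2 = 52/5
  d6 = d2*3 - d1 = 68/3
  d7 = d4/3 + d5*4 = 238/5
  d8 = d3/4 - d5/2 = -24/5
  d9 = d1/5 = 4/15
  d10 = d2 + d7 - d9*3 = 274/5
  d11 = d10 - 8 + d1 = 722/15
Walk from origin (0, 0):
  seg 1: up by d4 = 18 → (0, 18)
  seg 2: right by d7 = 238/5 → (238/5, 18)
  seg 3: left by d4 = 18 → (148/5, 18)
  seg 4: down by d5 = 52/5 → (148/5, 38/5)
  seg 5: down by d1 = 4/3 → (148/5, 94/15)
  seg 6: down by d5 = 52/5 → (148/5, -62/15)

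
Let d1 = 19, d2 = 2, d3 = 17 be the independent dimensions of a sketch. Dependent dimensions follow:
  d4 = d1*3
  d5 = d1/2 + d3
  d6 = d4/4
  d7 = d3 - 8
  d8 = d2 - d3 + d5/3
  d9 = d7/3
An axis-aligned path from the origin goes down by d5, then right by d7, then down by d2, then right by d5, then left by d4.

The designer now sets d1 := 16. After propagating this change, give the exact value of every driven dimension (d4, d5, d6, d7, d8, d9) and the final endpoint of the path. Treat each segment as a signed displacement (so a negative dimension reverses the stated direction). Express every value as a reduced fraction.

Apply edit: d1 := 16
  d4 = d1*3 = 48
  d5 = d1/2 + d3 = 25
  d6 = d4/4 = 12
  d7 = d3 - 8 = 9
  d8 = d2 - d3 + d5/3 = -20/3
  d9 = d7/3 = 3
Walk from origin (0, 0):
  seg 1: down by d5 = 25 → (0, -25)
  seg 2: right by d7 = 9 → (9, -25)
  seg 3: down by d2 = 2 → (9, -27)
  seg 4: right by d5 = 25 → (34, -27)
  seg 5: left by d4 = 48 → (-14, -27)

d4 = 48
d5 = 25
d6 = 12
d7 = 9
d8 = -20/3
d9 = 3
endpoint = (-14, -27)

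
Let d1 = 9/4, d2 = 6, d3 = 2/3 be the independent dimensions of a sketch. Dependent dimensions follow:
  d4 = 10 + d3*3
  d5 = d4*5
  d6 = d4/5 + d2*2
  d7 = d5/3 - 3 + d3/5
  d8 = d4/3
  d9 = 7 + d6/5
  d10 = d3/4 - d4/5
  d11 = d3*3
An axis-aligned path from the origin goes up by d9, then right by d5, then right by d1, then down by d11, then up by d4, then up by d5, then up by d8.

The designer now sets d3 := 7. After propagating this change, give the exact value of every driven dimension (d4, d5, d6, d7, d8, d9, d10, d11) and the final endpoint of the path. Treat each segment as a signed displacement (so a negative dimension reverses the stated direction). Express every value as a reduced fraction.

Apply edit: d3 := 7
  d4 = 10 + d3*3 = 31
  d5 = d4*5 = 155
  d6 = d4/5 + d2*2 = 91/5
  d7 = d5/3 - 3 + d3/5 = 751/15
  d8 = d4/3 = 31/3
  d9 = 7 + d6/5 = 266/25
  d10 = d3/4 - d4/5 = -89/20
  d11 = d3*3 = 21
Walk from origin (0, 0):
  seg 1: up by d9 = 266/25 → (0, 266/25)
  seg 2: right by d5 = 155 → (155, 266/25)
  seg 3: right by d1 = 9/4 → (629/4, 266/25)
  seg 4: down by d11 = 21 → (629/4, -259/25)
  seg 5: up by d4 = 31 → (629/4, 516/25)
  seg 6: up by d5 = 155 → (629/4, 4391/25)
  seg 7: up by d8 = 31/3 → (629/4, 13948/75)

d4 = 31
d5 = 155
d6 = 91/5
d7 = 751/15
d8 = 31/3
d9 = 266/25
d10 = -89/20
d11 = 21
endpoint = (629/4, 13948/75)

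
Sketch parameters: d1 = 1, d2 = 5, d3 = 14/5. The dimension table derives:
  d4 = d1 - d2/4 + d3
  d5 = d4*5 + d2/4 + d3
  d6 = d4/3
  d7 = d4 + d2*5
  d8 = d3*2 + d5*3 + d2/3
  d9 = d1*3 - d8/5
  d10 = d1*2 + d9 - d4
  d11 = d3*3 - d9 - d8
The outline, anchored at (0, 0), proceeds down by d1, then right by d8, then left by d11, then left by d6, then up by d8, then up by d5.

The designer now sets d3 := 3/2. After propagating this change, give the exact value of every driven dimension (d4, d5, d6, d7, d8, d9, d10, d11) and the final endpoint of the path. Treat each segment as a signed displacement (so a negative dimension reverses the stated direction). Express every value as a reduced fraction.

d4 = 5/4
d5 = 9
d6 = 5/12
d7 = 105/4
d8 = 95/3
d9 = -10/3
d10 = -31/12
d11 = -143/6
endpoint = (661/12, 119/3)

Apply edit: d3 := 3/2
  d4 = d1 - d2/4 + d3 = 5/4
  d5 = d4*5 + d2/4 + d3 = 9
  d6 = d4/3 = 5/12
  d7 = d4 + d2*5 = 105/4
  d8 = d3*2 + d5*3 + d2/3 = 95/3
  d9 = d1*3 - d8/5 = -10/3
  d10 = d1*2 + d9 - d4 = -31/12
  d11 = d3*3 - d9 - d8 = -143/6
Walk from origin (0, 0):
  seg 1: down by d1 = 1 → (0, -1)
  seg 2: right by d8 = 95/3 → (95/3, -1)
  seg 3: left by d11 = -143/6 → (111/2, -1)
  seg 4: left by d6 = 5/12 → (661/12, -1)
  seg 5: up by d8 = 95/3 → (661/12, 92/3)
  seg 6: up by d5 = 9 → (661/12, 119/3)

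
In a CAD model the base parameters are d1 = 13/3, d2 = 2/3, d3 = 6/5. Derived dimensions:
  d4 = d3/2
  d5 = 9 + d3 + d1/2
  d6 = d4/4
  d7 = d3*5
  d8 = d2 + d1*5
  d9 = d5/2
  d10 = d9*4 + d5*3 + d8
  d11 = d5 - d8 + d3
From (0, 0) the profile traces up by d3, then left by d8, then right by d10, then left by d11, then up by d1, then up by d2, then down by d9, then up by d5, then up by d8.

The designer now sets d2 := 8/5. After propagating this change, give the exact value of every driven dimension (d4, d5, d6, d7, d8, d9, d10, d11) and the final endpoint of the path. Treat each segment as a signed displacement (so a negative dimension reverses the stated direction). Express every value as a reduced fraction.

d4 = 3/5
d5 = 371/30
d6 = 3/20
d7 = 6
d8 = 349/15
d9 = 371/60
d10 = 851/10
d11 = -97/10
endpoint = (1073/15, 439/12)

Apply edit: d2 := 8/5
  d4 = d3/2 = 3/5
  d5 = 9 + d3 + d1/2 = 371/30
  d6 = d4/4 = 3/20
  d7 = d3*5 = 6
  d8 = d2 + d1*5 = 349/15
  d9 = d5/2 = 371/60
  d10 = d9*4 + d5*3 + d8 = 851/10
  d11 = d5 - d8 + d3 = -97/10
Walk from origin (0, 0):
  seg 1: up by d3 = 6/5 → (0, 6/5)
  seg 2: left by d8 = 349/15 → (-349/15, 6/5)
  seg 3: right by d10 = 851/10 → (371/6, 6/5)
  seg 4: left by d11 = -97/10 → (1073/15, 6/5)
  seg 5: up by d1 = 13/3 → (1073/15, 83/15)
  seg 6: up by d2 = 8/5 → (1073/15, 107/15)
  seg 7: down by d9 = 371/60 → (1073/15, 19/20)
  seg 8: up by d5 = 371/30 → (1073/15, 799/60)
  seg 9: up by d8 = 349/15 → (1073/15, 439/12)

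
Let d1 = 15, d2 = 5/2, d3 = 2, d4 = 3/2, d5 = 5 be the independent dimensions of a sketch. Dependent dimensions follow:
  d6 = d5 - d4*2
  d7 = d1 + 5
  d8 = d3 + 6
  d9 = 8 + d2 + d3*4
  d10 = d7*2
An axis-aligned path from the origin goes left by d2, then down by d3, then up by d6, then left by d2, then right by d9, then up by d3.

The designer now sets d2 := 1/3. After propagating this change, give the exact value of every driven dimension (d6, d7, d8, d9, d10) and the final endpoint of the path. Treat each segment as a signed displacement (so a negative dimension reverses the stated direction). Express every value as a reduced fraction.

Apply edit: d2 := 1/3
  d6 = d5 - d4*2 = 2
  d7 = d1 + 5 = 20
  d8 = d3 + 6 = 8
  d9 = 8 + d2 + d3*4 = 49/3
  d10 = d7*2 = 40
Walk from origin (0, 0):
  seg 1: left by d2 = 1/3 → (-1/3, 0)
  seg 2: down by d3 = 2 → (-1/3, -2)
  seg 3: up by d6 = 2 → (-1/3, 0)
  seg 4: left by d2 = 1/3 → (-2/3, 0)
  seg 5: right by d9 = 49/3 → (47/3, 0)
  seg 6: up by d3 = 2 → (47/3, 2)

d6 = 2
d7 = 20
d8 = 8
d9 = 49/3
d10 = 40
endpoint = (47/3, 2)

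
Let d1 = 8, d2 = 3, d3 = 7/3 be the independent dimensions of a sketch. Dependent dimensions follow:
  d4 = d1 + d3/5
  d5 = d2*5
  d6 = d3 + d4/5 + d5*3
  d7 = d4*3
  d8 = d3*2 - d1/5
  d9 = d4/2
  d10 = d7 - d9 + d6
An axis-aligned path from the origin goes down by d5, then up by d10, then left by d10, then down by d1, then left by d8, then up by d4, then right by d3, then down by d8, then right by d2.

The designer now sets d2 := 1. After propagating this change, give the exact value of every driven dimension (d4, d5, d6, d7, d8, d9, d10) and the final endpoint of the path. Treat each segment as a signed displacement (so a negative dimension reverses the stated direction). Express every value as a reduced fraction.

d4 = 127/15
d5 = 5
d6 = 1427/75
d7 = 127/5
d8 = 46/15
d9 = 127/30
d10 = 6029/150
endpoint = (-5989/150, 4889/150)

Apply edit: d2 := 1
  d4 = d1 + d3/5 = 127/15
  d5 = d2*5 = 5
  d6 = d3 + d4/5 + d5*3 = 1427/75
  d7 = d4*3 = 127/5
  d8 = d3*2 - d1/5 = 46/15
  d9 = d4/2 = 127/30
  d10 = d7 - d9 + d6 = 6029/150
Walk from origin (0, 0):
  seg 1: down by d5 = 5 → (0, -5)
  seg 2: up by d10 = 6029/150 → (0, 5279/150)
  seg 3: left by d10 = 6029/150 → (-6029/150, 5279/150)
  seg 4: down by d1 = 8 → (-6029/150, 4079/150)
  seg 5: left by d8 = 46/15 → (-2163/50, 4079/150)
  seg 6: up by d4 = 127/15 → (-2163/50, 1783/50)
  seg 7: right by d3 = 7/3 → (-6139/150, 1783/50)
  seg 8: down by d8 = 46/15 → (-6139/150, 4889/150)
  seg 9: right by d2 = 1 → (-5989/150, 4889/150)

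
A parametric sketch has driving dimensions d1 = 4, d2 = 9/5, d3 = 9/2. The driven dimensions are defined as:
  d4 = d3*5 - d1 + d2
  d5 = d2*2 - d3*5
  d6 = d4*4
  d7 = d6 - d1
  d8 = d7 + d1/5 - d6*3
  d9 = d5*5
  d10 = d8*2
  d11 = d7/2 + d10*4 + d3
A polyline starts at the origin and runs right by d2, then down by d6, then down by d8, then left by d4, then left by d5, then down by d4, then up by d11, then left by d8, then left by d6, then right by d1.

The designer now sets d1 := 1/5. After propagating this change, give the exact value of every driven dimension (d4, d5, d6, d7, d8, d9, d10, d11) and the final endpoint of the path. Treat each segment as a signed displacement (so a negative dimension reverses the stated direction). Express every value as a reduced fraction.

d4 = 241/10
d5 = -189/10
d6 = 482/5
d7 = 481/5
d8 = -4824/25
d9 = -189/2
d10 = -9648/25
d11 = -37277/25
endpoint = (2334/25, -70931/50)

Apply edit: d1 := 1/5
  d4 = d3*5 - d1 + d2 = 241/10
  d5 = d2*2 - d3*5 = -189/10
  d6 = d4*4 = 482/5
  d7 = d6 - d1 = 481/5
  d8 = d7 + d1/5 - d6*3 = -4824/25
  d9 = d5*5 = -189/2
  d10 = d8*2 = -9648/25
  d11 = d7/2 + d10*4 + d3 = -37277/25
Walk from origin (0, 0):
  seg 1: right by d2 = 9/5 → (9/5, 0)
  seg 2: down by d6 = 482/5 → (9/5, -482/5)
  seg 3: down by d8 = -4824/25 → (9/5, 2414/25)
  seg 4: left by d4 = 241/10 → (-223/10, 2414/25)
  seg 5: left by d5 = -189/10 → (-17/5, 2414/25)
  seg 6: down by d4 = 241/10 → (-17/5, 3623/50)
  seg 7: up by d11 = -37277/25 → (-17/5, -70931/50)
  seg 8: left by d8 = -4824/25 → (4739/25, -70931/50)
  seg 9: left by d6 = 482/5 → (2329/25, -70931/50)
  seg 10: right by d1 = 1/5 → (2334/25, -70931/50)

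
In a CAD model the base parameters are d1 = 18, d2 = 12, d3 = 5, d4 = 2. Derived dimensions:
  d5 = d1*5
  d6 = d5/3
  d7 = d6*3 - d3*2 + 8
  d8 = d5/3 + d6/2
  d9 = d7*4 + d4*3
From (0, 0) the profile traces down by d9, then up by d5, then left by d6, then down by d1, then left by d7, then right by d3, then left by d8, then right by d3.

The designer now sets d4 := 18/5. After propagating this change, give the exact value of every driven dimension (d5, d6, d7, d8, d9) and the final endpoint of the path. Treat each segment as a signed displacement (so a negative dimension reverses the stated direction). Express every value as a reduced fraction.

Apply edit: d4 := 18/5
  d5 = d1*5 = 90
  d6 = d5/3 = 30
  d7 = d6*3 - d3*2 + 8 = 88
  d8 = d5/3 + d6/2 = 45
  d9 = d7*4 + d4*3 = 1814/5
Walk from origin (0, 0):
  seg 1: down by d9 = 1814/5 → (0, -1814/5)
  seg 2: up by d5 = 90 → (0, -1364/5)
  seg 3: left by d6 = 30 → (-30, -1364/5)
  seg 4: down by d1 = 18 → (-30, -1454/5)
  seg 5: left by d7 = 88 → (-118, -1454/5)
  seg 6: right by d3 = 5 → (-113, -1454/5)
  seg 7: left by d8 = 45 → (-158, -1454/5)
  seg 8: right by d3 = 5 → (-153, -1454/5)

d5 = 90
d6 = 30
d7 = 88
d8 = 45
d9 = 1814/5
endpoint = (-153, -1454/5)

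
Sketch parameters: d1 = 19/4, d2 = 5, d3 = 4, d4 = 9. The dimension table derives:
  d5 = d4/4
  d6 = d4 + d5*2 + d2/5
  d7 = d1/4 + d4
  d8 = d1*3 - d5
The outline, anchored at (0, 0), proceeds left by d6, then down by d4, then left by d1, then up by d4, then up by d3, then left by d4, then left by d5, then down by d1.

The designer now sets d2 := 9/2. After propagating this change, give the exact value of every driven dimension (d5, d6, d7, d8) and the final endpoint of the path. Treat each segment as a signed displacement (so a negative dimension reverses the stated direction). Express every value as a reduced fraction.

Apply edit: d2 := 9/2
  d5 = d4/4 = 9/4
  d6 = d4 + d5*2 + d2/5 = 72/5
  d7 = d1/4 + d4 = 163/16
  d8 = d1*3 - d5 = 12
Walk from origin (0, 0):
  seg 1: left by d6 = 72/5 → (-72/5, 0)
  seg 2: down by d4 = 9 → (-72/5, -9)
  seg 3: left by d1 = 19/4 → (-383/20, -9)
  seg 4: up by d4 = 9 → (-383/20, 0)
  seg 5: up by d3 = 4 → (-383/20, 4)
  seg 6: left by d4 = 9 → (-563/20, 4)
  seg 7: left by d5 = 9/4 → (-152/5, 4)
  seg 8: down by d1 = 19/4 → (-152/5, -3/4)

d5 = 9/4
d6 = 72/5
d7 = 163/16
d8 = 12
endpoint = (-152/5, -3/4)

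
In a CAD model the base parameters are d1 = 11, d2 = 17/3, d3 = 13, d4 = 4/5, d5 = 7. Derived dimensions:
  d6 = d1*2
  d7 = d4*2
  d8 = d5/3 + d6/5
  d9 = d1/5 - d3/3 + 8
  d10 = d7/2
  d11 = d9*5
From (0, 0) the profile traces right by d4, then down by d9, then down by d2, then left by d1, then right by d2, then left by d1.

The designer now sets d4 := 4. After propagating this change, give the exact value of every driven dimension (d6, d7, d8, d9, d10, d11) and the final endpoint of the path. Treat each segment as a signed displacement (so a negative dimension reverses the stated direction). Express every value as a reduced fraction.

Apply edit: d4 := 4
  d6 = d1*2 = 22
  d7 = d4*2 = 8
  d8 = d5/3 + d6/5 = 101/15
  d9 = d1/5 - d3/3 + 8 = 88/15
  d10 = d7/2 = 4
  d11 = d9*5 = 88/3
Walk from origin (0, 0):
  seg 1: right by d4 = 4 → (4, 0)
  seg 2: down by d9 = 88/15 → (4, -88/15)
  seg 3: down by d2 = 17/3 → (4, -173/15)
  seg 4: left by d1 = 11 → (-7, -173/15)
  seg 5: right by d2 = 17/3 → (-4/3, -173/15)
  seg 6: left by d1 = 11 → (-37/3, -173/15)

d6 = 22
d7 = 8
d8 = 101/15
d9 = 88/15
d10 = 4
d11 = 88/3
endpoint = (-37/3, -173/15)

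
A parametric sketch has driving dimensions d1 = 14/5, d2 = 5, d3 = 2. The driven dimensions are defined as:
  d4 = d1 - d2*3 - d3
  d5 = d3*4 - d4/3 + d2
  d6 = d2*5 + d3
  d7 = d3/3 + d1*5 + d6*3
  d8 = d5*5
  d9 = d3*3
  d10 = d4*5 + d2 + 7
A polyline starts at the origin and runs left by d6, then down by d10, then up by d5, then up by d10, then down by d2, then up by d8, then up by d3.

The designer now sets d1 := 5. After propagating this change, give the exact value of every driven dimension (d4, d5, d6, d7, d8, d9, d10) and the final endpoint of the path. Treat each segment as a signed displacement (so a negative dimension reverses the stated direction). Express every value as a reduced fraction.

Apply edit: d1 := 5
  d4 = d1 - d2*3 - d3 = -12
  d5 = d3*4 - d4/3 + d2 = 17
  d6 = d2*5 + d3 = 27
  d7 = d3/3 + d1*5 + d6*3 = 320/3
  d8 = d5*5 = 85
  d9 = d3*3 = 6
  d10 = d4*5 + d2 + 7 = -48
Walk from origin (0, 0):
  seg 1: left by d6 = 27 → (-27, 0)
  seg 2: down by d10 = -48 → (-27, 48)
  seg 3: up by d5 = 17 → (-27, 65)
  seg 4: up by d10 = -48 → (-27, 17)
  seg 5: down by d2 = 5 → (-27, 12)
  seg 6: up by d8 = 85 → (-27, 97)
  seg 7: up by d3 = 2 → (-27, 99)

d4 = -12
d5 = 17
d6 = 27
d7 = 320/3
d8 = 85
d9 = 6
d10 = -48
endpoint = (-27, 99)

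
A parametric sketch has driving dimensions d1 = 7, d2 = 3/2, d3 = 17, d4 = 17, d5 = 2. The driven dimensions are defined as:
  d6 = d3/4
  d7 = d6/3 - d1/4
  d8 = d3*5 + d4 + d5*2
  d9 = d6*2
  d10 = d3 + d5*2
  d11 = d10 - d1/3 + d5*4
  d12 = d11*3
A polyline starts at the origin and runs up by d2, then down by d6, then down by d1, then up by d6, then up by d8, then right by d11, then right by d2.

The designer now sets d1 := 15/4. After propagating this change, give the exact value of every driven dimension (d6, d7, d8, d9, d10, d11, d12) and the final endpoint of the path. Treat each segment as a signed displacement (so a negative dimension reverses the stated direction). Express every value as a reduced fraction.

Apply edit: d1 := 15/4
  d6 = d3/4 = 17/4
  d7 = d6/3 - d1/4 = 23/48
  d8 = d3*5 + d4 + d5*2 = 106
  d9 = d6*2 = 17/2
  d10 = d3 + d5*2 = 21
  d11 = d10 - d1/3 + d5*4 = 111/4
  d12 = d11*3 = 333/4
Walk from origin (0, 0):
  seg 1: up by d2 = 3/2 → (0, 3/2)
  seg 2: down by d6 = 17/4 → (0, -11/4)
  seg 3: down by d1 = 15/4 → (0, -13/2)
  seg 4: up by d6 = 17/4 → (0, -9/4)
  seg 5: up by d8 = 106 → (0, 415/4)
  seg 6: right by d11 = 111/4 → (111/4, 415/4)
  seg 7: right by d2 = 3/2 → (117/4, 415/4)

d6 = 17/4
d7 = 23/48
d8 = 106
d9 = 17/2
d10 = 21
d11 = 111/4
d12 = 333/4
endpoint = (117/4, 415/4)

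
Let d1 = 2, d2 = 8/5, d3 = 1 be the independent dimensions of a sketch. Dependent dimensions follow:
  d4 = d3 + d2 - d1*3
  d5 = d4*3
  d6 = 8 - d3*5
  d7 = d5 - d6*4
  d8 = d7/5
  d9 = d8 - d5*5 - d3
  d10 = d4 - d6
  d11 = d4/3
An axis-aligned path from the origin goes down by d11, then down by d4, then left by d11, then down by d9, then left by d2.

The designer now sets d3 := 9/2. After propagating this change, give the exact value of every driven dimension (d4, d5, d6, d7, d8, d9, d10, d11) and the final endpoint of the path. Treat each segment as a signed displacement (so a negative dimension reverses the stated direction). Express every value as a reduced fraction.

Apply edit: d3 := 9/2
  d4 = d3 + d2 - d1*3 = 1/10
  d5 = d4*3 = 3/10
  d6 = 8 - d3*5 = -29/2
  d7 = d5 - d6*4 = 583/10
  d8 = d7/5 = 583/50
  d9 = d8 - d5*5 - d3 = 283/50
  d10 = d4 - d6 = 73/5
  d11 = d4/3 = 1/30
Walk from origin (0, 0):
  seg 1: down by d11 = 1/30 → (0, -1/30)
  seg 2: down by d4 = 1/10 → (0, -2/15)
  seg 3: left by d11 = 1/30 → (-1/30, -2/15)
  seg 4: down by d9 = 283/50 → (-1/30, -869/150)
  seg 5: left by d2 = 8/5 → (-49/30, -869/150)

d4 = 1/10
d5 = 3/10
d6 = -29/2
d7 = 583/10
d8 = 583/50
d9 = 283/50
d10 = 73/5
d11 = 1/30
endpoint = (-49/30, -869/150)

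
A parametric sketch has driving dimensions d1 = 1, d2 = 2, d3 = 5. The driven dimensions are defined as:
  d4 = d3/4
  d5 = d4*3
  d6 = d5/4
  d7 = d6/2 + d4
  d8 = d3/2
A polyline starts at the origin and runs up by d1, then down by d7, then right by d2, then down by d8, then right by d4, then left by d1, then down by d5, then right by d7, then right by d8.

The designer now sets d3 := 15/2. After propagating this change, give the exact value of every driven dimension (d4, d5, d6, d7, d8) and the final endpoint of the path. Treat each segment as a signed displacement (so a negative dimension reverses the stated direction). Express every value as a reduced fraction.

d4 = 15/8
d5 = 45/8
d6 = 45/32
d7 = 165/64
d8 = 15/4
endpoint = (589/64, -701/64)

Apply edit: d3 := 15/2
  d4 = d3/4 = 15/8
  d5 = d4*3 = 45/8
  d6 = d5/4 = 45/32
  d7 = d6/2 + d4 = 165/64
  d8 = d3/2 = 15/4
Walk from origin (0, 0):
  seg 1: up by d1 = 1 → (0, 1)
  seg 2: down by d7 = 165/64 → (0, -101/64)
  seg 3: right by d2 = 2 → (2, -101/64)
  seg 4: down by d8 = 15/4 → (2, -341/64)
  seg 5: right by d4 = 15/8 → (31/8, -341/64)
  seg 6: left by d1 = 1 → (23/8, -341/64)
  seg 7: down by d5 = 45/8 → (23/8, -701/64)
  seg 8: right by d7 = 165/64 → (349/64, -701/64)
  seg 9: right by d8 = 15/4 → (589/64, -701/64)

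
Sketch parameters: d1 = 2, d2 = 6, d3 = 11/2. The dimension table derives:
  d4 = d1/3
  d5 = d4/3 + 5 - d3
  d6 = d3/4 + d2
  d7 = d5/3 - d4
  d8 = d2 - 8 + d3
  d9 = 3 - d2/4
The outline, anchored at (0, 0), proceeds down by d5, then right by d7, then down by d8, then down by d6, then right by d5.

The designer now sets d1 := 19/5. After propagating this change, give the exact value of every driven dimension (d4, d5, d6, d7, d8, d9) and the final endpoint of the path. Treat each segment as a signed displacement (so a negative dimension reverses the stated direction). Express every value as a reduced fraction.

d4 = 19/15
d5 = -7/90
d6 = 59/8
d7 = -349/270
d8 = 7/2
d9 = 3/2
endpoint = (-37/27, -3887/360)

Apply edit: d1 := 19/5
  d4 = d1/3 = 19/15
  d5 = d4/3 + 5 - d3 = -7/90
  d6 = d3/4 + d2 = 59/8
  d7 = d5/3 - d4 = -349/270
  d8 = d2 - 8 + d3 = 7/2
  d9 = 3 - d2/4 = 3/2
Walk from origin (0, 0):
  seg 1: down by d5 = -7/90 → (0, 7/90)
  seg 2: right by d7 = -349/270 → (-349/270, 7/90)
  seg 3: down by d8 = 7/2 → (-349/270, -154/45)
  seg 4: down by d6 = 59/8 → (-349/270, -3887/360)
  seg 5: right by d5 = -7/90 → (-37/27, -3887/360)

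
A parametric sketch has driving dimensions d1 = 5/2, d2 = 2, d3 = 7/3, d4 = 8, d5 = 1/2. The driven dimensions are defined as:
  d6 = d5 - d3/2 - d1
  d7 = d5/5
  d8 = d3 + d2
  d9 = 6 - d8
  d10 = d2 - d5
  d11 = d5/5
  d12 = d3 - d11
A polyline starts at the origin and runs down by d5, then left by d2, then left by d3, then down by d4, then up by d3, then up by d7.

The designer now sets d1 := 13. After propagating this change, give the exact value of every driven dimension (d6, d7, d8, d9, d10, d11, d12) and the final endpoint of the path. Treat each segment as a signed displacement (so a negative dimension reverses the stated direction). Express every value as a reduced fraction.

d6 = -41/3
d7 = 1/10
d8 = 13/3
d9 = 5/3
d10 = 3/2
d11 = 1/10
d12 = 67/30
endpoint = (-13/3, -91/15)

Apply edit: d1 := 13
  d6 = d5 - d3/2 - d1 = -41/3
  d7 = d5/5 = 1/10
  d8 = d3 + d2 = 13/3
  d9 = 6 - d8 = 5/3
  d10 = d2 - d5 = 3/2
  d11 = d5/5 = 1/10
  d12 = d3 - d11 = 67/30
Walk from origin (0, 0):
  seg 1: down by d5 = 1/2 → (0, -1/2)
  seg 2: left by d2 = 2 → (-2, -1/2)
  seg 3: left by d3 = 7/3 → (-13/3, -1/2)
  seg 4: down by d4 = 8 → (-13/3, -17/2)
  seg 5: up by d3 = 7/3 → (-13/3, -37/6)
  seg 6: up by d7 = 1/10 → (-13/3, -91/15)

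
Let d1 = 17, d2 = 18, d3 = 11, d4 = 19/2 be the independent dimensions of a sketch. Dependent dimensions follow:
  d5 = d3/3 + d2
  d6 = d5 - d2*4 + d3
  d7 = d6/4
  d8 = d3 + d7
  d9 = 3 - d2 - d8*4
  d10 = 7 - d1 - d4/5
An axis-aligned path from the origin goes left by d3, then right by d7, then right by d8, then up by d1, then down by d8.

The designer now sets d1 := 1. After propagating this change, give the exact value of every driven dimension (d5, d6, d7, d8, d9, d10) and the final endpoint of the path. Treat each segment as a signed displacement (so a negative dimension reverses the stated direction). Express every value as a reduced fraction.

d5 = 65/3
d6 = -118/3
d7 = -59/6
d8 = 7/6
d9 = -59/3
d10 = 41/10
endpoint = (-59/3, -1/6)

Apply edit: d1 := 1
  d5 = d3/3 + d2 = 65/3
  d6 = d5 - d2*4 + d3 = -118/3
  d7 = d6/4 = -59/6
  d8 = d3 + d7 = 7/6
  d9 = 3 - d2 - d8*4 = -59/3
  d10 = 7 - d1 - d4/5 = 41/10
Walk from origin (0, 0):
  seg 1: left by d3 = 11 → (-11, 0)
  seg 2: right by d7 = -59/6 → (-125/6, 0)
  seg 3: right by d8 = 7/6 → (-59/3, 0)
  seg 4: up by d1 = 1 → (-59/3, 1)
  seg 5: down by d8 = 7/6 → (-59/3, -1/6)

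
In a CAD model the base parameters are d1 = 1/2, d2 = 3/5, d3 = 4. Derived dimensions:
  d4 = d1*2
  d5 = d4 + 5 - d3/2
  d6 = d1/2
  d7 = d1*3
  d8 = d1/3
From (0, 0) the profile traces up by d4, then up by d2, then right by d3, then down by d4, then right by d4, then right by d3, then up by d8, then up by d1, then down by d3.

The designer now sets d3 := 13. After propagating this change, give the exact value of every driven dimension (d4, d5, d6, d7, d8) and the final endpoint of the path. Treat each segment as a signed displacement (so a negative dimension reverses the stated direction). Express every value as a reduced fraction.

Apply edit: d3 := 13
  d4 = d1*2 = 1
  d5 = d4 + 5 - d3/2 = -1/2
  d6 = d1/2 = 1/4
  d7 = d1*3 = 3/2
  d8 = d1/3 = 1/6
Walk from origin (0, 0):
  seg 1: up by d4 = 1 → (0, 1)
  seg 2: up by d2 = 3/5 → (0, 8/5)
  seg 3: right by d3 = 13 → (13, 8/5)
  seg 4: down by d4 = 1 → (13, 3/5)
  seg 5: right by d4 = 1 → (14, 3/5)
  seg 6: right by d3 = 13 → (27, 3/5)
  seg 7: up by d8 = 1/6 → (27, 23/30)
  seg 8: up by d1 = 1/2 → (27, 19/15)
  seg 9: down by d3 = 13 → (27, -176/15)

d4 = 1
d5 = -1/2
d6 = 1/4
d7 = 3/2
d8 = 1/6
endpoint = (27, -176/15)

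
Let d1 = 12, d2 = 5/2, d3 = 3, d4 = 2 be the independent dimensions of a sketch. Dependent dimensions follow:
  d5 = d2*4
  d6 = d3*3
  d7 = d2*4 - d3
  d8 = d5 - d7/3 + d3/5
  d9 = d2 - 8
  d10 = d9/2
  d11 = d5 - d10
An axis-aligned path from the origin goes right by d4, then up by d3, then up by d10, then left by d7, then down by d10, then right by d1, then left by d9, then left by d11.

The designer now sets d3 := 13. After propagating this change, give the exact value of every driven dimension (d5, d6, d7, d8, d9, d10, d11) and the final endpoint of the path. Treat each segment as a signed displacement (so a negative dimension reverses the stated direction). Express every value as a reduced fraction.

Apply edit: d3 := 13
  d5 = d2*4 = 10
  d6 = d3*3 = 39
  d7 = d2*4 - d3 = -3
  d8 = d5 - d7/3 + d3/5 = 68/5
  d9 = d2 - 8 = -11/2
  d10 = d9/2 = -11/4
  d11 = d5 - d10 = 51/4
Walk from origin (0, 0):
  seg 1: right by d4 = 2 → (2, 0)
  seg 2: up by d3 = 13 → (2, 13)
  seg 3: up by d10 = -11/4 → (2, 41/4)
  seg 4: left by d7 = -3 → (5, 41/4)
  seg 5: down by d10 = -11/4 → (5, 13)
  seg 6: right by d1 = 12 → (17, 13)
  seg 7: left by d9 = -11/2 → (45/2, 13)
  seg 8: left by d11 = 51/4 → (39/4, 13)

d5 = 10
d6 = 39
d7 = -3
d8 = 68/5
d9 = -11/2
d10 = -11/4
d11 = 51/4
endpoint = (39/4, 13)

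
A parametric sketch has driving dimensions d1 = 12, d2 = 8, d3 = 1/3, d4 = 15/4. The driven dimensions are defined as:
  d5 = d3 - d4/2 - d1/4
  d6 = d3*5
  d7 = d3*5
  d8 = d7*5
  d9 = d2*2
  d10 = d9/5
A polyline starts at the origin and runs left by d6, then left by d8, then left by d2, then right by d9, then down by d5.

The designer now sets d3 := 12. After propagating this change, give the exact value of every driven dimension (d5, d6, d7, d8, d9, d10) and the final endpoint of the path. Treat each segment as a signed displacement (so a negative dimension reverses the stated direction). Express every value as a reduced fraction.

Apply edit: d3 := 12
  d5 = d3 - d4/2 - d1/4 = 57/8
  d6 = d3*5 = 60
  d7 = d3*5 = 60
  d8 = d7*5 = 300
  d9 = d2*2 = 16
  d10 = d9/5 = 16/5
Walk from origin (0, 0):
  seg 1: left by d6 = 60 → (-60, 0)
  seg 2: left by d8 = 300 → (-360, 0)
  seg 3: left by d2 = 8 → (-368, 0)
  seg 4: right by d9 = 16 → (-352, 0)
  seg 5: down by d5 = 57/8 → (-352, -57/8)

d5 = 57/8
d6 = 60
d7 = 60
d8 = 300
d9 = 16
d10 = 16/5
endpoint = (-352, -57/8)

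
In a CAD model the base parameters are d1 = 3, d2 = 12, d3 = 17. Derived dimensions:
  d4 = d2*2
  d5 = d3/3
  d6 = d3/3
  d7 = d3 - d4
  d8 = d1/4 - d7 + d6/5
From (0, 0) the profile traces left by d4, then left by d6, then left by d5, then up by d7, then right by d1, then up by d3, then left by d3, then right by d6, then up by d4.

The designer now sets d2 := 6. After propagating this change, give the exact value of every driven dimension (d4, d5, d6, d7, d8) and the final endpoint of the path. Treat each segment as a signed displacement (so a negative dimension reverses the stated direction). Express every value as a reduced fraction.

Apply edit: d2 := 6
  d4 = d2*2 = 12
  d5 = d3/3 = 17/3
  d6 = d3/3 = 17/3
  d7 = d3 - d4 = 5
  d8 = d1/4 - d7 + d6/5 = -187/60
Walk from origin (0, 0):
  seg 1: left by d4 = 12 → (-12, 0)
  seg 2: left by d6 = 17/3 → (-53/3, 0)
  seg 3: left by d5 = 17/3 → (-70/3, 0)
  seg 4: up by d7 = 5 → (-70/3, 5)
  seg 5: right by d1 = 3 → (-61/3, 5)
  seg 6: up by d3 = 17 → (-61/3, 22)
  seg 7: left by d3 = 17 → (-112/3, 22)
  seg 8: right by d6 = 17/3 → (-95/3, 22)
  seg 9: up by d4 = 12 → (-95/3, 34)

d4 = 12
d5 = 17/3
d6 = 17/3
d7 = 5
d8 = -187/60
endpoint = (-95/3, 34)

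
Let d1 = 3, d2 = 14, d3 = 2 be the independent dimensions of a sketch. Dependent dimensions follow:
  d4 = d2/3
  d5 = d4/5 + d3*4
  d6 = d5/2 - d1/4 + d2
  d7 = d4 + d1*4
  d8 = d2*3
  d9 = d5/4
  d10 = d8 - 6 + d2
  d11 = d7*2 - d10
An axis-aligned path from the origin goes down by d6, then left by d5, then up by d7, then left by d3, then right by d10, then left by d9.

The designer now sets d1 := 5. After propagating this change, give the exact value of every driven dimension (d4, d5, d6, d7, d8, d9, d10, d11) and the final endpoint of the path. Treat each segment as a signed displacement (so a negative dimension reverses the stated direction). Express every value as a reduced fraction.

d4 = 14/3
d5 = 134/15
d6 = 1033/60
d7 = 74/3
d8 = 42
d9 = 67/30
d10 = 50
d11 = -2/3
endpoint = (221/6, 149/20)

Apply edit: d1 := 5
  d4 = d2/3 = 14/3
  d5 = d4/5 + d3*4 = 134/15
  d6 = d5/2 - d1/4 + d2 = 1033/60
  d7 = d4 + d1*4 = 74/3
  d8 = d2*3 = 42
  d9 = d5/4 = 67/30
  d10 = d8 - 6 + d2 = 50
  d11 = d7*2 - d10 = -2/3
Walk from origin (0, 0):
  seg 1: down by d6 = 1033/60 → (0, -1033/60)
  seg 2: left by d5 = 134/15 → (-134/15, -1033/60)
  seg 3: up by d7 = 74/3 → (-134/15, 149/20)
  seg 4: left by d3 = 2 → (-164/15, 149/20)
  seg 5: right by d10 = 50 → (586/15, 149/20)
  seg 6: left by d9 = 67/30 → (221/6, 149/20)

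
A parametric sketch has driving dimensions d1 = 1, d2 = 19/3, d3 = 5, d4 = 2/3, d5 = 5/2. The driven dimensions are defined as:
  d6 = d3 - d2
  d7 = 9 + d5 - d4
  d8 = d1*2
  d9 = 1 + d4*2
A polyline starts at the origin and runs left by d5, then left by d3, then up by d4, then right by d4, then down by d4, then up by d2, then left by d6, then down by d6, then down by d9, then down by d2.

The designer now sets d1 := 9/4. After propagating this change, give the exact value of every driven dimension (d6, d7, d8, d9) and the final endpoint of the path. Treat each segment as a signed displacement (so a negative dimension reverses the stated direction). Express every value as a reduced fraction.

d6 = -4/3
d7 = 65/6
d8 = 9/2
d9 = 7/3
endpoint = (-11/2, -1)

Apply edit: d1 := 9/4
  d6 = d3 - d2 = -4/3
  d7 = 9 + d5 - d4 = 65/6
  d8 = d1*2 = 9/2
  d9 = 1 + d4*2 = 7/3
Walk from origin (0, 0):
  seg 1: left by d5 = 5/2 → (-5/2, 0)
  seg 2: left by d3 = 5 → (-15/2, 0)
  seg 3: up by d4 = 2/3 → (-15/2, 2/3)
  seg 4: right by d4 = 2/3 → (-41/6, 2/3)
  seg 5: down by d4 = 2/3 → (-41/6, 0)
  seg 6: up by d2 = 19/3 → (-41/6, 19/3)
  seg 7: left by d6 = -4/3 → (-11/2, 19/3)
  seg 8: down by d6 = -4/3 → (-11/2, 23/3)
  seg 9: down by d9 = 7/3 → (-11/2, 16/3)
  seg 10: down by d2 = 19/3 → (-11/2, -1)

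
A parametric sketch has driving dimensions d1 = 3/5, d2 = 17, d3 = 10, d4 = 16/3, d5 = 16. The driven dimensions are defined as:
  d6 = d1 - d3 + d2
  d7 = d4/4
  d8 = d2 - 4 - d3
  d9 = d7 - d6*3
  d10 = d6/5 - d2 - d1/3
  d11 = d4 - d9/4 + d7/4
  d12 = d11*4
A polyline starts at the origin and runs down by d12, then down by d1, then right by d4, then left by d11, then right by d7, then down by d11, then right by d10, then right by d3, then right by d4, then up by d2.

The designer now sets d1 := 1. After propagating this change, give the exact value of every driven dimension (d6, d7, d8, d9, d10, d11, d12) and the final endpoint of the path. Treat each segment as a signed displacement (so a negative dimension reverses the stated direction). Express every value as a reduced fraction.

d6 = 8
d7 = 4/3
d8 = 3
d9 = -68/3
d10 = -236/15
d11 = 34/3
d12 = 136/3
endpoint = (-76/15, -122/3)

Apply edit: d1 := 1
  d6 = d1 - d3 + d2 = 8
  d7 = d4/4 = 4/3
  d8 = d2 - 4 - d3 = 3
  d9 = d7 - d6*3 = -68/3
  d10 = d6/5 - d2 - d1/3 = -236/15
  d11 = d4 - d9/4 + d7/4 = 34/3
  d12 = d11*4 = 136/3
Walk from origin (0, 0):
  seg 1: down by d12 = 136/3 → (0, -136/3)
  seg 2: down by d1 = 1 → (0, -139/3)
  seg 3: right by d4 = 16/3 → (16/3, -139/3)
  seg 4: left by d11 = 34/3 → (-6, -139/3)
  seg 5: right by d7 = 4/3 → (-14/3, -139/3)
  seg 6: down by d11 = 34/3 → (-14/3, -173/3)
  seg 7: right by d10 = -236/15 → (-102/5, -173/3)
  seg 8: right by d3 = 10 → (-52/5, -173/3)
  seg 9: right by d4 = 16/3 → (-76/15, -173/3)
  seg 10: up by d2 = 17 → (-76/15, -122/3)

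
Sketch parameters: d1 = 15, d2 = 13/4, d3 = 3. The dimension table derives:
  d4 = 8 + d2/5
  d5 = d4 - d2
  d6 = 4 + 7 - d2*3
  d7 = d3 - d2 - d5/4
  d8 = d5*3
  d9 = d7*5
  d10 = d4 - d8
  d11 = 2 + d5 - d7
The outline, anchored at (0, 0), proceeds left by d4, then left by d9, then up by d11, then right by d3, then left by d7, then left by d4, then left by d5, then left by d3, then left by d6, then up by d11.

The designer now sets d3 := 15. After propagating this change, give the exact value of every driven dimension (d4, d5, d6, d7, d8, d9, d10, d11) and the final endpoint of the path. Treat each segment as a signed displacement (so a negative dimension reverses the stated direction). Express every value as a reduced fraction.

Apply edit: d3 := 15
  d4 = 8 + d2/5 = 173/20
  d5 = d4 - d2 = 27/5
  d6 = 4 + 7 - d2*3 = 5/4
  d7 = d3 - d2 - d5/4 = 52/5
  d8 = d5*3 = 81/5
  d9 = d7*5 = 52
  d10 = d4 - d8 = -151/20
  d11 = 2 + d5 - d7 = -3
Walk from origin (0, 0):
  seg 1: left by d4 = 173/20 → (-173/20, 0)
  seg 2: left by d9 = 52 → (-1213/20, 0)
  seg 3: up by d11 = -3 → (-1213/20, -3)
  seg 4: right by d3 = 15 → (-913/20, -3)
  seg 5: left by d7 = 52/5 → (-1121/20, -3)
  seg 6: left by d4 = 173/20 → (-647/10, -3)
  seg 7: left by d5 = 27/5 → (-701/10, -3)
  seg 8: left by d3 = 15 → (-851/10, -3)
  seg 9: left by d6 = 5/4 → (-1727/20, -3)
  seg 10: up by d11 = -3 → (-1727/20, -6)

d4 = 173/20
d5 = 27/5
d6 = 5/4
d7 = 52/5
d8 = 81/5
d9 = 52
d10 = -151/20
d11 = -3
endpoint = (-1727/20, -6)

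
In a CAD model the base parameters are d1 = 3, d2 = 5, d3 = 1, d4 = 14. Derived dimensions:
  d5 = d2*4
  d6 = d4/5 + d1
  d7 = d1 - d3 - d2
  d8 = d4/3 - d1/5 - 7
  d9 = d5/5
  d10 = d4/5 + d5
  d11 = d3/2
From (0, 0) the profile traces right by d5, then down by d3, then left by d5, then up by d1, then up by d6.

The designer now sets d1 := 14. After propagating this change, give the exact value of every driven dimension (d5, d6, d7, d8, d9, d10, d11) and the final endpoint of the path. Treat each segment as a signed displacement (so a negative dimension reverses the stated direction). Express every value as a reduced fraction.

d5 = 20
d6 = 84/5
d7 = 8
d8 = -77/15
d9 = 4
d10 = 114/5
d11 = 1/2
endpoint = (0, 149/5)

Apply edit: d1 := 14
  d5 = d2*4 = 20
  d6 = d4/5 + d1 = 84/5
  d7 = d1 - d3 - d2 = 8
  d8 = d4/3 - d1/5 - 7 = -77/15
  d9 = d5/5 = 4
  d10 = d4/5 + d5 = 114/5
  d11 = d3/2 = 1/2
Walk from origin (0, 0):
  seg 1: right by d5 = 20 → (20, 0)
  seg 2: down by d3 = 1 → (20, -1)
  seg 3: left by d5 = 20 → (0, -1)
  seg 4: up by d1 = 14 → (0, 13)
  seg 5: up by d6 = 84/5 → (0, 149/5)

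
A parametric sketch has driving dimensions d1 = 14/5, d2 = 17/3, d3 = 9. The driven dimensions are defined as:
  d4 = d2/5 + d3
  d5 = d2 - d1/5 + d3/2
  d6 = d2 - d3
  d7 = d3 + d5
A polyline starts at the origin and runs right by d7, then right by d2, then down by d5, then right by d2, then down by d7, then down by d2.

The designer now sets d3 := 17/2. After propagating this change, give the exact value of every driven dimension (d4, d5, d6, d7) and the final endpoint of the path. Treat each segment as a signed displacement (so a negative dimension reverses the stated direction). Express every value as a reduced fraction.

Apply edit: d3 := 17/2
  d4 = d2/5 + d3 = 289/30
  d5 = d2 - d1/5 + d3/2 = 2807/300
  d6 = d2 - d3 = -17/6
  d7 = d3 + d5 = 5357/300
Walk from origin (0, 0):
  seg 1: right by d7 = 5357/300 → (5357/300, 0)
  seg 2: right by d2 = 17/3 → (7057/300, 0)
  seg 3: down by d5 = 2807/300 → (7057/300, -2807/300)
  seg 4: right by d2 = 17/3 → (2919/100, -2807/300)
  seg 5: down by d7 = 5357/300 → (2919/100, -2041/75)
  seg 6: down by d2 = 17/3 → (2919/100, -822/25)

d4 = 289/30
d5 = 2807/300
d6 = -17/6
d7 = 5357/300
endpoint = (2919/100, -822/25)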